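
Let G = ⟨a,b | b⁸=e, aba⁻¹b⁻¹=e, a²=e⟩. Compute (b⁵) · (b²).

Compute (b⁵) · (b²) by multiplying left to right and reducing via the relations at each step:
  (b⁵) · b² = b⁷

Answer: b⁷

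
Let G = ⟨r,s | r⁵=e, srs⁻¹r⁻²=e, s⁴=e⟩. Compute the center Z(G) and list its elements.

An element z ∈ Z(G) iff z commutes with every generator.
For example e is central: e·r = r = r·e; e·s = s = s·e.
Whereas r ∉ Z(G) since r·s = rs ≠ r²s = s·r.
Checking each of the 20 elements this way gives Z(G) = {e}, of order 1.

Answer: {e}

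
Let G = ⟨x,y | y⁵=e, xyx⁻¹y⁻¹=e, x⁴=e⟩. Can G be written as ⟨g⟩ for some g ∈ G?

|G| = 20. The element xy has order 20 (its powers give 20 distinct elements), so ⟨xy⟩ = G and G is cyclic.

Answer: Yes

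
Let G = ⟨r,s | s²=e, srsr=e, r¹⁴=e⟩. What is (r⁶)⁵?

Compute successive powers of (r⁶), reducing at each step:
  (r⁶)²: (r⁶) · r⁶ = r¹²
  (r⁶)³: (r¹²) · r⁶ = r⁴
  (r⁶)⁴: (r⁴) · r⁶ = r¹⁰
  (r⁶)⁵: (r¹⁰) · r⁶ = r²

Answer: r²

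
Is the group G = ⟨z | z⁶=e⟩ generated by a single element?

|G| = 6. The element z has order 6 (its powers give 6 distinct elements), so ⟨z⟩ = G and G is cyclic.

Answer: Yes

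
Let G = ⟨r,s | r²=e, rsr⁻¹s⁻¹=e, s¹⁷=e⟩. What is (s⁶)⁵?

Compute successive powers of (s⁶), reducing at each step:
  (s⁶)²: (s⁶) · s⁶ = s¹²
  (s⁶)³: (s¹²) · s⁶ = s
  (s⁶)⁴: s · s⁶ = s⁷
  (s⁶)⁵: (s⁷) · s⁶ = s¹³

Answer: s¹³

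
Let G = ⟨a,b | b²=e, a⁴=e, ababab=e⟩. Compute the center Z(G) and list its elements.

An element z ∈ Z(G) iff z commutes with every generator.
For example e is central: e·a = a = a·e; e·b = b = b·e.
Whereas a ∉ Z(G) since a·b = ab ≠ ba = b·a.
Checking each of the 24 elements this way gives Z(G) = {e}, of order 1.

Answer: {e}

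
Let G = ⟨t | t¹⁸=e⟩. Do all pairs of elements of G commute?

G has a single generator, so G is cyclic and hence abelian.

Answer: Yes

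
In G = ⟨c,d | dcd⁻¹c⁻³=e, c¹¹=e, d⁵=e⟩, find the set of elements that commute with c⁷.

⟨c⁷⟩ ⊆ C_G(c⁷) since powers of c⁷ commute with c⁷; so |C_G(c⁷)| ≥ |⟨c⁷⟩| = 11.
By orbit–stabilizer, |C_G(c⁷)| = |G| / |conj. class of c⁷| = 55 / 5 = 11.
The 11 elements commuting with c⁷ are {e, c, c², c³, c⁴, c⁵, c⁶, c⁷, c⁸, c⁹, c¹⁰}.

Answer: {e, c, c², c³, c⁴, c⁵, c⁶, c⁷, c⁸, c⁹, c¹⁰}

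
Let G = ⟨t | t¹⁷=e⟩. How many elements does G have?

G is generated by a single element, so G is cyclic. The relator gives t¹⁷ = e and no smaller power is forced to be e, so the 17 powers {e, t, t², t³, t⁴, t⁵, t⁶, t⁷, t⁸, t⁹, t¹², t¹³, t¹¹, t¹⁰, t¹⁴, t¹⁵, t¹⁶} are distinct. Hence |G| = 17.

Answer: 17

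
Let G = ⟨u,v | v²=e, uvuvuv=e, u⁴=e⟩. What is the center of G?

An element z ∈ Z(G) iff z commutes with every generator.
For example e is central: e·u = u = u·e; e·v = v = v·e.
Whereas u ∉ Z(G) since u·v = uv ≠ vu = v·u.
Checking each of the 24 elements this way gives Z(G) = {e}, of order 1.

Answer: {e}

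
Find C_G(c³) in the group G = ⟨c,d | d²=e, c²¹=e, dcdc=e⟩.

⟨c³⟩ ⊆ C_G(c³) since powers of c³ commute with c³; so |C_G(c³)| ≥ |⟨c³⟩| = 7.
By orbit–stabilizer, |C_G(c³)| = |G| / |conj. class of c³| = 42 / 2 = 21.
The 21 elements commuting with c³ are {e, c, c², c³, c⁴, c⁵, c⁶, c⁷, c⁸, c⁹, c¹⁰, c¹¹, c¹², c¹³, c¹⁴, c¹⁵, c¹⁶, c¹⁷, c¹⁸, c¹⁹, c²⁰}.

Answer: {e, c, c², c³, c⁴, c⁵, c⁶, c⁷, c⁸, c⁹, c¹⁰, c¹¹, c¹², c¹³, c¹⁴, c¹⁵, c¹⁶, c¹⁷, c¹⁸, c¹⁹, c²⁰}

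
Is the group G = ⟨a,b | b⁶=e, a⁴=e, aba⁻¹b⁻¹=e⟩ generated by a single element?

|G| = 24, but the maximum element order in G is 12 < 24. No single element generates all of G, so G is not cyclic.

Answer: No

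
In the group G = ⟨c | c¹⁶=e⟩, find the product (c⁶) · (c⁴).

Compute (c⁶) · (c⁴) by multiplying left to right and reducing via the relations at each step:
  (c⁶) · c⁴ = c¹⁰

Answer: c¹⁰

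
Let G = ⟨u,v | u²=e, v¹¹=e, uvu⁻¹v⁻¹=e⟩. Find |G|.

Enumerate words in the generators, reducing via the relations: the distinct elements are
  {e, u, v, uv, v², v³, v⁴, v⁵, v⁶, v⁷, v⁸, v⁹, uv², uv³, uv⁴, uv⁵, uv⁶, uv⁷, uv⁸, uv⁹, v¹⁰, uv¹⁰}.
No further products give new elements, so |G| = 22.

Answer: 22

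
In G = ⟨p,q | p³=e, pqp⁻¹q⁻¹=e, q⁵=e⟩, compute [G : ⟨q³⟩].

First find ord(q³) by computing successive powers:
  (q³)¹ = q³, (q³)² = q, (q³)³ = q⁴, (q³)⁴ = q², (q³)⁵ = e.
So |⟨q³⟩| = ord(q³) = 5. With |G| = 15, by Lagrange [G : ⟨q³⟩] = 15/5 = 3.

Answer: 3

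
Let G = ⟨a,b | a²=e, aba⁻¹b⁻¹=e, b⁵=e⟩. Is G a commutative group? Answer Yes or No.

Each pair of generators commutes: a·b = ab = b·a. Since the generators pairwise commute, every element of G commutes with every other, so G is abelian.

Answer: Yes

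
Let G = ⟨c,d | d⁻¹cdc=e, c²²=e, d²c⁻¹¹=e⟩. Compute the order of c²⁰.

Compute successive powers until reaching e:
  (c²⁰)¹ = c²⁰, (c²⁰)² = c¹⁸, (c²⁰)³ = c¹⁶, (c²⁰)⁴ = c¹⁴, (c²⁰)⁵ = c¹², (c²⁰)⁶ = c¹⁰, (c²⁰)⁷ = c⁸, (c²⁰)⁸ = c⁶, (c²⁰)⁹ = c⁴, (c²⁰)¹⁰ = c², (c²⁰)¹¹ = e.
The smallest positive k with (c²⁰)ᵏ = e is 11.

Answer: 11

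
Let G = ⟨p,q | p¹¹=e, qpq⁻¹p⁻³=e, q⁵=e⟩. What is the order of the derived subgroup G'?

G' = [G, G] is generated by all commutators. The generator-pair commutators are: [p, q] = p⁹.
The subgroup they normally generate is {e, p, p², p³, p⁴, p⁵, p⁶, p⁷, p⁸, p⁹, p¹⁰}, of order 11.
Check: |G/G'| = 55/11 = 5 is the order of the abelianisation.

Answer: 11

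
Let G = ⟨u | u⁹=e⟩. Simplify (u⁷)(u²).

Compute (u⁷) · (u²) by multiplying left to right and reducing via the relations at each step:
  (u⁷) · u² = e

Answer: e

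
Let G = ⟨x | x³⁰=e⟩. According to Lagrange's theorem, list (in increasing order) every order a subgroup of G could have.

|G| = 30 = 2 · 3 · 5. By Lagrange's theorem the order of any subgroup divides 30; the divisors of 30 are 1, 2, 3, 5, 6, 10, 15, 30.

Answer: 1, 2, 3, 5, 6, 10, 15, 30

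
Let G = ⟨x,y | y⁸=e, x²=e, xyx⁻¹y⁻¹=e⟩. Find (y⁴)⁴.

Compute successive powers of (y⁴), reducing at each step:
  (y⁴)²: (y⁴) · y⁴ = e
  (y⁴)³: e · y⁴ = y⁴
  (y⁴)⁴: (y⁴) · y⁴ = e

Answer: e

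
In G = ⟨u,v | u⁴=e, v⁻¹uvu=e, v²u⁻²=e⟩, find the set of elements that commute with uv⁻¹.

⟨uv⁻¹⟩ ⊆ C_G(uv⁻¹) since powers of uv⁻¹ commute with uv⁻¹; so |C_G(uv⁻¹)| ≥ |⟨uv⁻¹⟩| = 4.
By orbit–stabilizer, |C_G(uv⁻¹)| = |G| / |conj. class of uv⁻¹| = 8 / 2 = 4.
The 4 elements commuting with uv⁻¹ are {e, u², uv, uv⁻¹}.

Answer: {e, u², uv, uv⁻¹}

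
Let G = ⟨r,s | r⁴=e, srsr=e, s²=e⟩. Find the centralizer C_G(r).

⟨r⟩ ⊆ C_G(r) since powers of r commute with r; so |C_G(r)| ≥ |⟨r⟩| = 4.
By orbit–stabilizer, |C_G(r)| = |G| / |conj. class of r| = 8 / 2 = 4.
The 4 elements commuting with r are {e, r, r², r³}.

Answer: {e, r, r², r³}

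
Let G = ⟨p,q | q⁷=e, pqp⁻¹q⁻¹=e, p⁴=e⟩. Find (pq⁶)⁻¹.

The order of (pq⁶) is 28 (smallest k with (pq⁶)ᵏ = e), so (pq⁶)⁻¹ = (pq⁶)²⁷ = p³q.
Check: (pq⁶) · (p³q) → (pq⁶) · p³ = q⁶;   (q⁶) · q = e, giving e as required.

Answer: p³q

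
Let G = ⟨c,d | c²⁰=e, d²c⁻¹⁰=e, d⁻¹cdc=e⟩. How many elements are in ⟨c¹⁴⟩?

|⟨c¹⁴⟩| equals the order of c¹⁴. Compute successive powers until reaching e:
  (c¹⁴)¹ = c¹⁴, (c¹⁴)² = c⁸, (c¹⁴)³ = c², (c¹⁴)⁴ = c¹⁶, (c¹⁴)⁵ = c¹⁰, (c¹⁴)⁶ = c⁴, (c¹⁴)⁷ = c¹⁸, (c¹⁴)⁸ = c¹², (c¹⁴)⁹ = c⁶, (c¹⁴)¹⁰ = e.
The smallest positive k with (c¹⁴)ᵏ = e is 10, so |⟨c¹⁴⟩| = 10.

Answer: 10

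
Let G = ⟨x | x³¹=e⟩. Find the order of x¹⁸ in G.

Compute successive powers until reaching e:
  (x¹⁸)¹ = x¹⁸, (x¹⁸)² = x⁵, (x¹⁸)³ = x²³, (x¹⁸)⁴ = x¹⁰, (x¹⁸)⁵ = x²⁸, (x¹⁸)⁶ = x¹⁵, (x¹⁸)⁷ = x², (x¹⁸)⁸ = x²⁰, (x¹⁸)⁹ = x⁷, (x¹⁸)¹⁰ = x²⁵, (x¹⁸)¹¹ = x¹², (x¹⁸)¹² = x³⁰, (x¹⁸)¹³ = x¹⁷, (x¹⁸)¹⁴ = x⁴, (x¹⁸)¹⁵ = x²², (x¹⁸)¹⁶ = x⁹, (x¹⁸)¹⁷ = x²⁷, (x¹⁸)¹⁸ = x¹⁴, (x¹⁸)¹⁹ = x, (x¹⁸)²⁰ = x¹⁹, (x¹⁸)²¹ = x⁶, (x¹⁸)²² = x²⁴, (x¹⁸)²³ = x¹¹, (x¹⁸)²⁴ = x²⁹, (x¹⁸)²⁵ = x¹⁶, (x¹⁸)²⁶ = x³, (x¹⁸)²⁷ = x²¹, (x¹⁸)²⁸ = x⁸, (x¹⁸)²⁹ = x²⁶, (x¹⁸)³⁰ = x¹³, (x¹⁸)³¹ = e.
The smallest positive k with (x¹⁸)ᵏ = e is 31.

Answer: 31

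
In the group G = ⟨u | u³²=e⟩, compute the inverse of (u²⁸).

The order of (u²⁸) is 8 (smallest k with (u²⁸)ᵏ = e), so (u²⁸)⁻¹ = (u²⁸)⁷ = u⁴.
Check: (u²⁸) · (u⁴) → (u²⁸) · u⁴ = e, giving e as required.

Answer: u⁴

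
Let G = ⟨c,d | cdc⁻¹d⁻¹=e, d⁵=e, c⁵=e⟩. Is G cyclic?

|G| = 25, but the maximum element order in G is 5 < 25. No single element generates all of G, so G is not cyclic.

Answer: No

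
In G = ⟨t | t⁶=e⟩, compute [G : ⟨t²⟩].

First find ord(t²) by computing successive powers:
  (t²)¹ = t², (t²)² = t⁴, (t²)³ = e.
So |⟨t²⟩| = ord(t²) = 3. With |G| = 6, by Lagrange [G : ⟨t²⟩] = 6/3 = 2.

Answer: 2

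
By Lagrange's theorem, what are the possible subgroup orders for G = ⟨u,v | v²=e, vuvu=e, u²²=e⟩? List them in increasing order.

|G| = 44 = 2² · 11. By Lagrange's theorem the order of any subgroup divides 44; the divisors of 44 are 1, 2, 4, 11, 22, 44.

Answer: 1, 2, 4, 11, 22, 44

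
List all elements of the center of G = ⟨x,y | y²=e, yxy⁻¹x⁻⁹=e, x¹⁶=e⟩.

An element z ∈ Z(G) iff z commutes with every generator.
For example x² is central: (x²)·x = x³ = x·(x²); (x²)·y = x²y = y·(x²).
Whereas x ∉ Z(G) since x·y = xy ≠ x⁹y = y·x.
Checking each of the 32 elements this way gives Z(G) = {e, x², x⁴, x⁶, x⁸, x¹⁰, x¹², x¹⁴}, of order 8.

Answer: {e, x², x⁴, x⁶, x⁸, x¹⁰, x¹², x¹⁴}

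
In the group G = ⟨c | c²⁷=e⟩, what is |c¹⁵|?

Compute successive powers until reaching e:
  (c¹⁵)¹ = c¹⁵, (c¹⁵)² = c³, (c¹⁵)³ = c¹⁸, (c¹⁵)⁴ = c⁶, (c¹⁵)⁵ = c²¹, (c¹⁵)⁶ = c⁹, (c¹⁵)⁷ = c²⁴, (c¹⁵)⁸ = c¹², (c¹⁵)⁹ = e.
The smallest positive k with (c¹⁵)ᵏ = e is 9.

Answer: 9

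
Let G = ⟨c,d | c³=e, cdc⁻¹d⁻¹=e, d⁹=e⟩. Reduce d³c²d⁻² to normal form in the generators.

Multiply left to right, reducing at each step:
  (d³) · c² = c²d³
  (c²d³) · d⁻² = c²d

Answer: c²d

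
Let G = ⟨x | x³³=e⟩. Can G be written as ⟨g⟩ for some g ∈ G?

|G| = 33. The element x has order 33 (its powers give 33 distinct elements), so ⟨x⟩ = G and G is cyclic.

Answer: Yes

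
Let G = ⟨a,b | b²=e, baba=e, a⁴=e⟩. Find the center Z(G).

An element z ∈ Z(G) iff z commutes with every generator.
For example a² is central: (a²)·a = a³ = a·(a²); (a²)·b = a²b = b·(a²).
Whereas a ∉ Z(G) since a·b = ab ≠ a³b = b·a.
Checking each of the 8 elements this way gives Z(G) = {e, a²}, of order 2.

Answer: {e, a²}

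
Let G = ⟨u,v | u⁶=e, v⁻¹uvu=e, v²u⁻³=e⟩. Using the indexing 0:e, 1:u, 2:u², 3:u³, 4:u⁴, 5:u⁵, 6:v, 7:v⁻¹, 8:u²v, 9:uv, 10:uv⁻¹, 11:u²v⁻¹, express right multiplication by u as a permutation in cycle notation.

(0 1 2 3 4 5)(6 11 10 7 8 9)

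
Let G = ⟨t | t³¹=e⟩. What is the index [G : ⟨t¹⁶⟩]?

First find ord(t¹⁶) by computing successive powers:
  (t¹⁶)¹ = t¹⁶, (t¹⁶)² = t, (t¹⁶)³ = t¹⁷, (t¹⁶)⁴ = t², (t¹⁶)⁵ = t¹⁸, (t¹⁶)⁶ = t³, (t¹⁶)⁷ = t¹⁹, (t¹⁶)⁸ = t⁴, (t¹⁶)⁹ = t²⁰, (t¹⁶)¹⁰ = t⁵, (t¹⁶)¹¹ = t²¹, (t¹⁶)¹² = t⁶, (t¹⁶)¹³ = t²², (t¹⁶)¹⁴ = t⁷, (t¹⁶)¹⁵ = t²³, (t¹⁶)¹⁶ = t⁸, (t¹⁶)¹⁷ = t²⁴, (t¹⁶)¹⁸ = t⁹, (t¹⁶)¹⁹ = t²⁵, (t¹⁶)²⁰ = t¹⁰, (t¹⁶)²¹ = t²⁶, (t¹⁶)²² = t¹¹, (t¹⁶)²³ = t²⁷, (t¹⁶)²⁴ = t¹², (t¹⁶)²⁵ = t²⁸, (t¹⁶)²⁶ = t¹³, (t¹⁶)²⁷ = t²⁹, (t¹⁶)²⁸ = t¹⁴, (t¹⁶)²⁹ = t³⁰, (t¹⁶)³⁰ = t¹⁵, (t¹⁶)³¹ = e.
So |⟨t¹⁶⟩| = ord(t¹⁶) = 31. With |G| = 31, by Lagrange [G : ⟨t¹⁶⟩] = 31/31 = 1.

Answer: 1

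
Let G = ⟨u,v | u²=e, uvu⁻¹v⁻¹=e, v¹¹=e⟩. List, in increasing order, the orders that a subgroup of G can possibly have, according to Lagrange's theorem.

|G| = 22 = 2 · 11. By Lagrange's theorem the order of any subgroup divides 22; the divisors of 22 are 1, 2, 11, 22.

Answer: 1, 2, 11, 22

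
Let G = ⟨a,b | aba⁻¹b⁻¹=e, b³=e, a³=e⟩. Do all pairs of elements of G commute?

Each pair of generators commutes: a·b = ab = b·a. Since the generators pairwise commute, every element of G commutes with every other, so G is abelian.

Answer: Yes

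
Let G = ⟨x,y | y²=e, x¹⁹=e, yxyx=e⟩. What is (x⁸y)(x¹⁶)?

Compute (x⁸y) · (x¹⁶) by multiplying left to right and reducing via the relations at each step:
  (x⁸y) · x¹⁶ = x¹¹y

Answer: x¹¹y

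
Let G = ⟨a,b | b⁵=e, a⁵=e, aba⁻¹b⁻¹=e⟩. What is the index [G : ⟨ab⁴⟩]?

First find ord(ab⁴) by computing successive powers:
  (ab⁴)¹ = ab⁴, (ab⁴)² = a²b³, (ab⁴)³ = a³b², (ab⁴)⁴ = a⁴b, (ab⁴)⁵ = e.
So |⟨ab⁴⟩| = ord(ab⁴) = 5. With |G| = 25, by Lagrange [G : ⟨ab⁴⟩] = 25/5 = 5.

Answer: 5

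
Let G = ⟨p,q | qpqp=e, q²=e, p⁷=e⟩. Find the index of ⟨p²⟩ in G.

First find ord(p²) by computing successive powers:
  (p²)¹ = p², (p²)² = p⁴, (p²)³ = p⁶, (p²)⁴ = p, (p²)⁵ = p³, (p²)⁶ = p⁵, (p²)⁷ = e.
So |⟨p²⟩| = ord(p²) = 7. With |G| = 14, by Lagrange [G : ⟨p²⟩] = 14/7 = 2.

Answer: 2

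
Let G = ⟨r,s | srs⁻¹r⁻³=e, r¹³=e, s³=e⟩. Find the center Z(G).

An element z ∈ Z(G) iff z commutes with every generator.
For example e is central: e·r = r = r·e; e·s = s = s·e.
Whereas r ∉ Z(G) since r·s = rs ≠ r³s = s·r.
Checking each of the 39 elements this way gives Z(G) = {e}, of order 1.

Answer: {e}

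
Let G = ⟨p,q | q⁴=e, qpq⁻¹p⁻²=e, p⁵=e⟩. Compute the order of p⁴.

Compute successive powers until reaching e:
  (p⁴)¹ = p⁴, (p⁴)² = p³, (p⁴)³ = p², (p⁴)⁴ = p, (p⁴)⁵ = e.
The smallest positive k with (p⁴)ᵏ = e is 5.

Answer: 5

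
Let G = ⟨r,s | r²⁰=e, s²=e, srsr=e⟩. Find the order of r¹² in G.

Compute successive powers until reaching e:
  (r¹²)¹ = r¹², (r¹²)² = r⁴, (r¹²)³ = r¹⁶, (r¹²)⁴ = r⁸, (r¹²)⁵ = e.
The smallest positive k with (r¹²)ᵏ = e is 5.

Answer: 5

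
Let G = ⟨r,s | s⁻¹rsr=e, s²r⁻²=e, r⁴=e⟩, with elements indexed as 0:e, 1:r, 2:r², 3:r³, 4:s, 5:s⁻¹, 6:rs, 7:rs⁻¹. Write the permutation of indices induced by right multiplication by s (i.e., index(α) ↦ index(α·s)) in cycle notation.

(0 4 2 5)(1 6 3 7)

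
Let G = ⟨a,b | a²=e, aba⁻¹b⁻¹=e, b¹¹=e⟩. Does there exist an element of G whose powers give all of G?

|G| = 22. The element ab has order 22 (its powers give 22 distinct elements), so ⟨ab⟩ = G and G is cyclic.

Answer: Yes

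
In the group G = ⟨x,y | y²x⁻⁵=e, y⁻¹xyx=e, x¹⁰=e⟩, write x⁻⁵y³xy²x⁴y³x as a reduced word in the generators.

Multiply left to right, reducing at each step:
  (x⁵) · y³ = y
  y · x = x⁴y⁻¹
  (x⁴y⁻¹) · y² = x⁴y
  (x⁴y) · x⁴ = y
  y · y³ = e
  e · x = x

Answer: x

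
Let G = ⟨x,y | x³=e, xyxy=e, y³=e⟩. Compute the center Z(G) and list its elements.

An element z ∈ Z(G) iff z commutes with every generator.
For example e is central: e·x = x = x·e; e·y = y = y·e.
Whereas x ∉ Z(G) since x·y = xy ≠ x²y² = y·x.
Checking each of the 12 elements this way gives Z(G) = {e}, of order 1.

Answer: {e}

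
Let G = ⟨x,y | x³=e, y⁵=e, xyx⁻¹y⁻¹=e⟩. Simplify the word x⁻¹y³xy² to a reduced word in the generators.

Multiply left to right, reducing at each step:
  (x²) · y³ = x²y³
  (x²y³) · x = y³
  (y³) · y² = e

Answer: e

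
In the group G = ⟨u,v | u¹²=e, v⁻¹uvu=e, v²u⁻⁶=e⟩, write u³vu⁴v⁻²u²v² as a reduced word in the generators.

Multiply left to right, reducing at each step:
  (u³) · v = u³v
  (u³v) · u⁴ = u⁵v⁻¹
  (u⁵v⁻¹) · v⁻² = u⁵v
  (u⁵v) · u² = u³v
  (u³v) · v² = u³v⁻¹

Answer: u³v⁻¹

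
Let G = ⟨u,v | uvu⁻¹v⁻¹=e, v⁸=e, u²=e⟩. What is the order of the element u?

Compute successive powers until reaching e:
  u¹ = u, u² = e.
The smallest positive k with uᵏ = e is 2.

Answer: 2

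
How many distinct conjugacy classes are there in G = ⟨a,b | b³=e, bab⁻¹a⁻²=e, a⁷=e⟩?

The conjugacy classes (representative and size) are:
  [e] (size 1), [a²] (size 3), [a⁵] (size 3), [b] (size 7), [b²] (size 7).
Class equation: 1 + 3 + 3 + 7 + 7 = 21 = |G|. So G has 5 conjugacy classes.

Answer: 5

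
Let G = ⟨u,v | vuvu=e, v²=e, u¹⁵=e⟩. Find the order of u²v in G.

Compute successive powers until reaching e:
  (u²v)¹ = u²v, (u²v)² = e.
The smallest positive k with (u²v)ᵏ = e is 2.

Answer: 2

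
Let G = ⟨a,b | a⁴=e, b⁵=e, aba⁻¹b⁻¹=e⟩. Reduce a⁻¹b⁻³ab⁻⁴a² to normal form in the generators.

Multiply left to right, reducing at each step:
  (a³) · b⁻³ = a³b²
  (a³b²) · a = b²
  (b²) · b⁻⁴ = b³
  (b³) · a² = a²b³

Answer: a²b³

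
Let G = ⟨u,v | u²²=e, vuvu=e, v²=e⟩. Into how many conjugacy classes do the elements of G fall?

The conjugacy classes (representative and size) are:
  [e] (size 1), [u] (size 2), [u²] (size 2), [u¹⁹] (size 2), [u⁴] (size 2), [u⁵] (size 2), [u⁶] (size 2), [u⁷] (size 2), [u⁸] (size 2), [u¹³] (size 2), [u¹⁰] (size 2), [u¹¹] (size 1), [u⁶v] (size 11), [uv] (size 11).
Class equation: 1 + 2 + 2 + 2 + 2 + 2 + 2 + 2 + 2 + 2 + 2 + 1 + 11 + 11 = 44 = |G|. So G has 14 conjugacy classes.

Answer: 14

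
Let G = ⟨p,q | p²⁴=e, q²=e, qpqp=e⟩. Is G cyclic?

Every cyclic group is abelian. But p·q = pq while q·p = p²³q, so p·q ≠ q·p and G is not abelian. Hence G is not cyclic.

Answer: No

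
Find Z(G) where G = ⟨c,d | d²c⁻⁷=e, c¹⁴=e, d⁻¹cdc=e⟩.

An element z ∈ Z(G) iff z commutes with every generator.
For example c⁷ is central: (c⁷)·c = c⁸ = c·(c⁷); (c⁷)·d = d⁻¹ = d·(c⁷).
Whereas c ∉ Z(G) since c·d = cd ≠ c⁶d⁻¹ = d·c.
Checking each of the 28 elements this way gives Z(G) = {e, c⁷}, of order 2.

Answer: {e, c⁷}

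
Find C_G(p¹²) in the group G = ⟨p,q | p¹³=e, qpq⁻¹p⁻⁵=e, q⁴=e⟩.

⟨p¹²⟩ ⊆ C_G(p¹²) since powers of p¹² commute with p¹²; so |C_G(p¹²)| ≥ |⟨p¹²⟩| = 13.
By orbit–stabilizer, |C_G(p¹²)| = |G| / |conj. class of p¹²| = 52 / 4 = 13.
The 13 elements commuting with p¹² are {e, p, p², p³, p⁴, p⁵, p⁶, p⁷, p⁸, p⁹, p¹⁰, p¹¹, p¹²}.

Answer: {e, p, p², p³, p⁴, p⁵, p⁶, p⁷, p⁸, p⁹, p¹⁰, p¹¹, p¹²}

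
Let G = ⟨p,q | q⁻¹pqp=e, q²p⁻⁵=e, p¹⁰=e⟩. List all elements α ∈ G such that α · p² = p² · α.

⟨p²⟩ ⊆ C_G(p²) since powers of p² commute with p²; so |C_G(p²)| ≥ |⟨p²⟩| = 5.
By orbit–stabilizer, |C_G(p²)| = |G| / |conj. class of p²| = 20 / 2 = 10.
The 10 elements commuting with p² are {e, p, p², p³, p⁴, p⁵, p⁶, p⁷, p⁸, p⁹}.

Answer: {e, p, p², p³, p⁴, p⁵, p⁶, p⁷, p⁸, p⁹}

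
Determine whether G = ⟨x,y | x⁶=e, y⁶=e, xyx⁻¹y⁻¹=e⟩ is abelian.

Each pair of generators commutes: x·y = xy = y·x. Since the generators pairwise commute, every element of G commutes with every other, so G is abelian.

Answer: Yes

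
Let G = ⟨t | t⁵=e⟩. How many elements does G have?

G is generated by a single element, so G is cyclic. The relator gives t⁵ = e and no smaller power is forced to be e, so the 5 powers {e, t, t², t³, t⁴} are distinct. Hence |G| = 5.

Answer: 5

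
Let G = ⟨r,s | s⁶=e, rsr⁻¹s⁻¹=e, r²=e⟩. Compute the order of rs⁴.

Compute successive powers until reaching e:
  (rs⁴)¹ = rs⁴, (rs⁴)² = s², (rs⁴)³ = r, (rs⁴)⁴ = s⁴, (rs⁴)⁵ = rs², (rs⁴)⁶ = e.
The smallest positive k with (rs⁴)ᵏ = e is 6.

Answer: 6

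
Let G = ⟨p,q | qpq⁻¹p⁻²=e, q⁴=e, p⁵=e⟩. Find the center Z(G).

An element z ∈ Z(G) iff z commutes with every generator.
For example e is central: e·p = p = p·e; e·q = q = q·e.
Whereas p ∉ Z(G) since p·q = pq ≠ p²q = q·p.
Checking each of the 20 elements this way gives Z(G) = {e}, of order 1.

Answer: {e}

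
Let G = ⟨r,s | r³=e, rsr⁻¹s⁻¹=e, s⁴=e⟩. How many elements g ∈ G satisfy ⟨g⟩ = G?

G is cyclic of order 12. An element generates G iff its order is 12, and a cyclic group of order 12 has exactly φ(12) = 4 such elements.

Answer: 4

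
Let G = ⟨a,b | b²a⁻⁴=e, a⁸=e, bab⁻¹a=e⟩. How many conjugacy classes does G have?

The conjugacy classes (representative and size) are:
  [e] (size 1), [a⁷] (size 2), [a²] (size 2), [a⁵] (size 2), [a⁴] (size 1), [a²b⁻¹] (size 4), [a³b] (size 4).
Class equation: 1 + 2 + 2 + 2 + 1 + 4 + 4 = 16 = |G|. So G has 7 conjugacy classes.

Answer: 7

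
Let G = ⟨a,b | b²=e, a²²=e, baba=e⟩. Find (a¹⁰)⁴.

Compute successive powers of (a¹⁰), reducing at each step:
  (a¹⁰)²: (a¹⁰) · a¹⁰ = a²⁰
  (a¹⁰)³: (a²⁰) · a¹⁰ = a⁸
  (a¹⁰)⁴: (a⁸) · a¹⁰ = a¹⁸

Answer: a¹⁸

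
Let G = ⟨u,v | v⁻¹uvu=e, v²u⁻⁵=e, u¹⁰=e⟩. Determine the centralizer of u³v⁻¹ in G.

⟨u³v⁻¹⟩ ⊆ C_G(u³v⁻¹) since powers of u³v⁻¹ commute with u³v⁻¹; so |C_G(u³v⁻¹)| ≥ |⟨u³v⁻¹⟩| = 4.
By orbit–stabilizer, |C_G(u³v⁻¹)| = |G| / |conj. class of u³v⁻¹| = 20 / 5 = 4.
The 4 elements commuting with u³v⁻¹ are {e, u⁵, u³v, u³v⁻¹}.

Answer: {e, u⁵, u³v, u³v⁻¹}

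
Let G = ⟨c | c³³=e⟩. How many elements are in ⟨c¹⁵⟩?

|⟨c¹⁵⟩| equals the order of c¹⁵. Compute successive powers until reaching e:
  (c¹⁵)¹ = c¹⁵, (c¹⁵)² = c³⁰, (c¹⁵)³ = c¹², (c¹⁵)⁴ = c²⁷, (c¹⁵)⁵ = c⁹, (c¹⁵)⁶ = c²⁴, (c¹⁵)⁷ = c⁶, (c¹⁵)⁸ = c²¹, (c¹⁵)⁹ = c³, (c¹⁵)¹⁰ = c¹⁸, (c¹⁵)¹¹ = e.
The smallest positive k with (c¹⁵)ᵏ = e is 11, so |⟨c¹⁵⟩| = 11.

Answer: 11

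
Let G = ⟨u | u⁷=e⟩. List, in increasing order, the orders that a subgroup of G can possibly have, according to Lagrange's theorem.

|G| = 7 = 7. By Lagrange's theorem the order of any subgroup divides 7; the divisors of 7 are 1, 7.

Answer: 1, 7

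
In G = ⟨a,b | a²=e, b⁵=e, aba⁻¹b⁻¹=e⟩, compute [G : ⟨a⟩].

First find ord(a) by computing successive powers:
  a¹ = a, a² = e.
So |⟨a⟩| = ord(a) = 2. With |G| = 10, by Lagrange [G : ⟨a⟩] = 10/2 = 5.

Answer: 5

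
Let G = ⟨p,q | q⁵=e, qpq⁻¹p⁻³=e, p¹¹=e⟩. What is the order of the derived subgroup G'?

G' = [G, G] is generated by all commutators. The generator-pair commutators are: [p, q] = p⁹.
The subgroup they normally generate is {e, p, p², p³, p⁴, p⁵, p⁶, p⁷, p⁸, p⁹, p¹⁰}, of order 11.
Check: |G/G'| = 55/11 = 5 is the order of the abelianisation.

Answer: 11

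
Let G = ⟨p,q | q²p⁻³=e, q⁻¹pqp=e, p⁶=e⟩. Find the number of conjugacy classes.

The conjugacy classes (representative and size) are:
  [e] (size 1), [p] (size 2), [p²] (size 2), [p³] (size 1), [pq⁻¹] (size 3), [p²q⁻¹] (size 3).
Class equation: 1 + 2 + 2 + 1 + 3 + 3 = 12 = |G|. So G has 6 conjugacy classes.

Answer: 6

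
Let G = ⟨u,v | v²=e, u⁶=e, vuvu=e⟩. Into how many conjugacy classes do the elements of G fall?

The conjugacy classes (representative and size) are:
  [e] (size 1), [u⁵] (size 2), [u⁴] (size 2), [u³] (size 1), [v] (size 3), [u³v] (size 3).
Class equation: 1 + 2 + 2 + 1 + 3 + 3 = 12 = |G|. So G has 6 conjugacy classes.

Answer: 6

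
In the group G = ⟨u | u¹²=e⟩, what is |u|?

Compute successive powers until reaching e:
  u¹ = u, u² = u², u³ = u³, u⁴ = u⁴, u⁵ = u⁵, u⁶ = u⁶, u⁷ = u⁷, u⁸ = u⁸, u⁹ = u⁹, u¹⁰ = u¹⁰, u¹¹ = u¹¹, u¹² = e.
The smallest positive k with uᵏ = e is 12.

Answer: 12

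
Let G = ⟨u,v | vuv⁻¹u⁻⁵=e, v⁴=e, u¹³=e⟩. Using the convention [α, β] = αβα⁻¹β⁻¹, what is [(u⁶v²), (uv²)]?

[(u⁶v²), (uv²)] = (u⁶v²)·(uv²)·(u⁶v²)⁻¹·(uv²)⁻¹.
  (u⁶v²) · (uv²) = u⁵
  (u⁵) · (u⁶v²) = u¹¹v²
  (u¹¹v²) · (uv²) = u¹⁰

Answer: u¹⁰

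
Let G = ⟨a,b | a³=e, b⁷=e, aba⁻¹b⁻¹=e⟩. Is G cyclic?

|G| = 21. The element ab has order 21 (its powers give 21 distinct elements), so ⟨ab⟩ = G and G is cyclic.

Answer: Yes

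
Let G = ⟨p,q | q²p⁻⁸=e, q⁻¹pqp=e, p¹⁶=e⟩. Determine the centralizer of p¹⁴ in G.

⟨p¹⁴⟩ ⊆ C_G(p¹⁴) since powers of p¹⁴ commute with p¹⁴; so |C_G(p¹⁴)| ≥ |⟨p¹⁴⟩| = 8.
By orbit–stabilizer, |C_G(p¹⁴)| = |G| / |conj. class of p¹⁴| = 32 / 2 = 16.
The 16 elements commuting with p¹⁴ are {e, p, p², p³, p⁴, p⁵, p⁶, p⁷, p⁸, p⁹, p¹⁰, p¹¹, p¹², p¹³, p¹⁴, p¹⁵}.

Answer: {e, p, p², p³, p⁴, p⁵, p⁶, p⁷, p⁸, p⁹, p¹⁰, p¹¹, p¹², p¹³, p¹⁴, p¹⁵}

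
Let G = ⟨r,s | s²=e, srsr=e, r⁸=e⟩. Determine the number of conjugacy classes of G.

The conjugacy classes (representative and size) are:
  [e] (size 1), [r] (size 2), [r⁶] (size 2), [r³] (size 2), [r⁴] (size 1), [s] (size 4), [r⁵s] (size 4).
Class equation: 1 + 2 + 2 + 2 + 1 + 4 + 4 = 16 = |G|. So G has 7 conjugacy classes.

Answer: 7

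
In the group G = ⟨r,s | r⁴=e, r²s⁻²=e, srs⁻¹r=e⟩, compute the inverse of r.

The order of r is 4 (smallest k with rᵏ = e), so r⁻¹ = r³ = r³.
Check: r · (r³) → r · r³ = e, giving e as required.

Answer: r³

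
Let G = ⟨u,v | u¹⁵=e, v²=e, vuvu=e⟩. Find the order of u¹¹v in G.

Compute successive powers until reaching e:
  (u¹¹v)¹ = u¹¹v, (u¹¹v)² = e.
The smallest positive k with (u¹¹v)ᵏ = e is 2.

Answer: 2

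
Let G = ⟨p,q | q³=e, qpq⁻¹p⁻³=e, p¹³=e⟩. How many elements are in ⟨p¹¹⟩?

|⟨p¹¹⟩| equals the order of p¹¹. Compute successive powers until reaching e:
  (p¹¹)¹ = p¹¹, (p¹¹)² = p⁹, (p¹¹)³ = p⁷, (p¹¹)⁴ = p⁵, (p¹¹)⁵ = p³, (p¹¹)⁶ = p, (p¹¹)⁷ = p¹², (p¹¹)⁸ = p¹⁰, (p¹¹)⁹ = p⁸, (p¹¹)¹⁰ = p⁶, (p¹¹)¹¹ = p⁴, (p¹¹)¹² = p², (p¹¹)¹³ = e.
The smallest positive k with (p¹¹)ᵏ = e is 13, so |⟨p¹¹⟩| = 13.

Answer: 13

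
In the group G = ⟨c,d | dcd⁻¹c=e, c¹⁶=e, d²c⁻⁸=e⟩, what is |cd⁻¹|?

Compute successive powers until reaching e:
  (cd⁻¹)¹ = cd⁻¹, (cd⁻¹)² = c⁸, (cd⁻¹)³ = cd, (cd⁻¹)⁴ = e.
The smallest positive k with (cd⁻¹)ᵏ = e is 4.

Answer: 4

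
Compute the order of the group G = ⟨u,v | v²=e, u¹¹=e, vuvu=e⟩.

Enumerate words in the generators, reducing via the relations: the distinct elements are
  {e, u, v, uv, u², u³, u⁴, u⁵, u⁶, u⁷, u⁸, u⁹, u²v, u³v, u¹⁰, u⁴v, u⁵v, u⁶v, u⁷v, u⁸v, u⁹v, u¹⁰v}.
No further products give new elements, so |G| = 22.

Answer: 22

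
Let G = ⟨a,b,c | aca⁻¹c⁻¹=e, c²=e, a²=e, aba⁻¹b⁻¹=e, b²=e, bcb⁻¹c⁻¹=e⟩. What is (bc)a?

Compute (bc) · a by multiplying left to right and reducing via the relations at each step:
  (bc) · a = abc

Answer: abc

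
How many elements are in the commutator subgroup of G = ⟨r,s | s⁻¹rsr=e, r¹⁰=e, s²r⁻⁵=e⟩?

G' = [G, G] is generated by all commutators. The generator-pair commutators are: [r, s] = r².
The subgroup they normally generate is {e, r², r⁴, r⁶, r⁸}, of order 5.
Check: |G/G'| = 20/5 = 4 is the order of the abelianisation.

Answer: 5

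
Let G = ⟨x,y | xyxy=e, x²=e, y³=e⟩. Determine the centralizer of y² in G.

⟨y²⟩ ⊆ C_G(y²) since powers of y² commute with y²; so |C_G(y²)| ≥ |⟨y²⟩| = 3.
By orbit–stabilizer, |C_G(y²)| = |G| / |conj. class of y²| = 6 / 2 = 3.
The 3 elements commuting with y² are {e, y, y²}.

Answer: {e, y, y²}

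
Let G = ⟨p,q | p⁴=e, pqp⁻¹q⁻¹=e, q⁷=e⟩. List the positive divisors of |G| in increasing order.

|G| = 28 = 2² · 7. By Lagrange's theorem the order of any subgroup divides 28; the divisors of 28 are 1, 2, 4, 7, 14, 28.

Answer: 1, 2, 4, 7, 14, 28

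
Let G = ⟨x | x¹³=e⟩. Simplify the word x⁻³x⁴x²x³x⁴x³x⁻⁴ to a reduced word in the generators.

Multiply left to right, reducing at each step:
  (x¹⁰) · x⁴ = x
  x · x² = x³
  (x³) · x³ = x⁶
  (x⁶) · x⁴ = x¹⁰
  (x¹⁰) · x³ = e
  e · x⁻⁴ = x⁹

Answer: x⁹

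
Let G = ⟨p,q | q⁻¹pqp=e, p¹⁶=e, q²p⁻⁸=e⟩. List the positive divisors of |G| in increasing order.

|G| = 32 = 2⁵. By Lagrange's theorem the order of any subgroup divides 32; the divisors of 32 are 1, 2, 4, 8, 16, 32.

Answer: 1, 2, 4, 8, 16, 32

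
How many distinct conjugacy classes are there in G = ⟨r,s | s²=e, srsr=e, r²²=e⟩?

The conjugacy classes (representative and size) are:
  [e] (size 1), [r] (size 2), [r²] (size 2), [r¹⁹] (size 2), [r⁴] (size 2), [r⁵] (size 2), [r⁶] (size 2), [r⁷] (size 2), [r⁸] (size 2), [r¹³] (size 2), [r¹⁰] (size 2), [r¹¹] (size 1), [r⁶s] (size 11), [rs] (size 11).
Class equation: 1 + 2 + 2 + 2 + 2 + 2 + 2 + 2 + 2 + 2 + 2 + 1 + 11 + 11 = 44 = |G|. So G has 14 conjugacy classes.

Answer: 14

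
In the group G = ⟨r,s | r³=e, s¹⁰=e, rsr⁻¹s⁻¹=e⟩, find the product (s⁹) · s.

Compute (s⁹) · s by multiplying left to right and reducing via the relations at each step:
  (s⁹) · s = e

Answer: e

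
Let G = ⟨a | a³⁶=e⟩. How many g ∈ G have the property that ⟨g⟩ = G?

G is cyclic of order 36. An element generates G iff its order is 36, and a cyclic group of order 36 has exactly φ(36) = 12 such elements.

Answer: 12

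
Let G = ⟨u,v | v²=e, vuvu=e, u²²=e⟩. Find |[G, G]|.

G' = [G, G] is generated by all commutators. The generator-pair commutators are: [u, v] = u².
The subgroup they normally generate is {e, u², u⁴, u⁶, u⁸, u¹⁰, u¹², u¹⁴, u¹⁶, u¹⁸, u²⁰}, of order 11.
Check: |G/G'| = 44/11 = 4 is the order of the abelianisation.

Answer: 11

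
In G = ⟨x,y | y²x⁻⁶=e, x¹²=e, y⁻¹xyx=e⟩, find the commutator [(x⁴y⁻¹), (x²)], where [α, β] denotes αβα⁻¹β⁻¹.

[(x⁴y⁻¹), (x²)] = (x⁴y⁻¹)·(x²)·(x⁴y⁻¹)⁻¹·(x²)⁻¹.
  (x⁴y⁻¹) · (x²) = x²y⁻¹
  (x²y⁻¹) · (x⁴y) = x¹⁰
  (x¹⁰) · (x¹⁰) = x⁸

Answer: x⁸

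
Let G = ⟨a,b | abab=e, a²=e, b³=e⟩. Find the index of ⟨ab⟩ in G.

First find ord(ab) by computing successive powers:
  (ab)¹ = ab, (ab)² = e.
So |⟨ab⟩| = ord(ab) = 2. With |G| = 6, by Lagrange [G : ⟨ab⟩] = 6/2 = 3.

Answer: 3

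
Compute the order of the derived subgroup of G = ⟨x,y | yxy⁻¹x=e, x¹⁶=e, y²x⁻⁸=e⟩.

G' = [G, G] is generated by all commutators. The generator-pair commutators are: [x, y] = x².
The subgroup they normally generate is {e, x², x⁴, x⁶, x⁸, x¹⁰, x¹², x¹⁴}, of order 8.
Check: |G/G'| = 32/8 = 4 is the order of the abelianisation.

Answer: 8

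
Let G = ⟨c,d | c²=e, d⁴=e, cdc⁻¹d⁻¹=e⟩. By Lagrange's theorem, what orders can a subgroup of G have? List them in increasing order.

|G| = 8 = 2³. By Lagrange's theorem the order of any subgroup divides 8; the divisors of 8 are 1, 2, 4, 8.

Answer: 1, 2, 4, 8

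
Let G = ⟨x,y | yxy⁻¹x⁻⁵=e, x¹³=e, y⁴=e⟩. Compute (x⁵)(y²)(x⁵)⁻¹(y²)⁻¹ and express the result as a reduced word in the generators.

[(x⁵), (y²)] = (x⁵)·(y²)·(x⁵)⁻¹·(y²)⁻¹.
  (x⁵) · (y²) = x⁵y²
  (x⁵y²) · (x⁸) = x¹⁰y²
  (x¹⁰y²) · (y²) = x¹⁰

Answer: x¹⁰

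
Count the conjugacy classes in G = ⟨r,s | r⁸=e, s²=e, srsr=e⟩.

The conjugacy classes (representative and size) are:
  [e] (size 1), [r] (size 2), [r⁶] (size 2), [r³] (size 2), [r⁴] (size 1), [s] (size 4), [r⁵s] (size 4).
Class equation: 1 + 2 + 2 + 2 + 1 + 4 + 4 = 16 = |G|. So G has 7 conjugacy classes.

Answer: 7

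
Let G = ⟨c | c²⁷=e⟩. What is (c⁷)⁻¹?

The order of (c⁷) is 27 (smallest k with (c⁷)ᵏ = e), so (c⁷)⁻¹ = (c⁷)²⁶ = c²⁰.
Check: (c⁷) · (c²⁰) → (c⁷) · c²⁰ = e, giving e as required.

Answer: c²⁰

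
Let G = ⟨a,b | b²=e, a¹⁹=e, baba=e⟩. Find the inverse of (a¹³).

The order of (a¹³) is 19 (smallest k with (a¹³)ᵏ = e), so (a¹³)⁻¹ = (a¹³)¹⁸ = a⁶.
Check: (a¹³) · (a⁶) → (a¹³) · a⁶ = e, giving e as required.

Answer: a⁶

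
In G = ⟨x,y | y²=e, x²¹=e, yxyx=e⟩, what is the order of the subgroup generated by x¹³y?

|⟨x¹³y⟩| equals the order of x¹³y. Compute successive powers until reaching e:
  (x¹³y)¹ = x¹³y, (x¹³y)² = e.
The smallest positive k with (x¹³y)ᵏ = e is 2, so |⟨x¹³y⟩| = 2.

Answer: 2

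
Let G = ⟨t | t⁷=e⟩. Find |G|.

G is generated by a single element, so G is cyclic. The relator gives t⁷ = e and no smaller power is forced to be e, so the 7 powers {e, t, t², t³, t⁴, t⁵, t⁶} are distinct. Hence |G| = 7.

Answer: 7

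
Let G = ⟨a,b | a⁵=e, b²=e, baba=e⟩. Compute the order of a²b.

Compute successive powers until reaching e:
  (a²b)¹ = a²b, (a²b)² = e.
The smallest positive k with (a²b)ᵏ = e is 2.

Answer: 2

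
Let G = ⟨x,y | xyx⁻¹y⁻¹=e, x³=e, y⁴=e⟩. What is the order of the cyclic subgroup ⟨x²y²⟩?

|⟨x²y²⟩| equals the order of x²y². Compute successive powers until reaching e:
  (x²y²)¹ = x²y², (x²y²)² = x, (x²y²)³ = y², (x²y²)⁴ = x², (x²y²)⁵ = xy², (x²y²)⁶ = e.
The smallest positive k with (x²y²)ᵏ = e is 6, so |⟨x²y²⟩| = 6.

Answer: 6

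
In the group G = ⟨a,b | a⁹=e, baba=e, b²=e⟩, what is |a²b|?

Compute successive powers until reaching e:
  (a²b)¹ = a²b, (a²b)² = e.
The smallest positive k with (a²b)ᵏ = e is 2.

Answer: 2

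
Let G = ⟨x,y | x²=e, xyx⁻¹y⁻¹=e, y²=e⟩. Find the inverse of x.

The order of x is 2 (smallest k with xᵏ = e), so x⁻¹ = x¹ = x.
Check: x · x → x · x = e, giving e as required.

Answer: x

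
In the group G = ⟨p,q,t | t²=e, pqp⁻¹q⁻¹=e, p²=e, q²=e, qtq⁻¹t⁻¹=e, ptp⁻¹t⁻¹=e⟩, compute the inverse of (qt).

The order of (qt) is 2 (smallest k with (qt)ᵏ = e), so (qt)⁻¹ = (qt)¹ = qt.
Check: (qt) · (qt) → (qt) · q = t;   t · t = e, giving e as required.

Answer: qt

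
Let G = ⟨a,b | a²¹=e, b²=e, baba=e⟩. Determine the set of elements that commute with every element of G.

An element z ∈ Z(G) iff z commutes with every generator.
For example e is central: e·a = a = a·e; e·b = b = b·e.
Whereas a ∉ Z(G) since a·b = ab ≠ a²⁰b = b·a.
Checking each of the 42 elements this way gives Z(G) = {e}, of order 1.

Answer: {e}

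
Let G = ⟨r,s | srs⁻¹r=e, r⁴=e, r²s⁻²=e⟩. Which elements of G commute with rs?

⟨rs⟩ ⊆ C_G(rs) since powers of rs commute with rs; so |C_G(rs)| ≥ |⟨rs⟩| = 4.
By orbit–stabilizer, |C_G(rs)| = |G| / |conj. class of rs| = 8 / 2 = 4.
The 4 elements commuting with rs are {e, r², rs⁻¹, rs}.

Answer: {e, r², rs⁻¹, rs}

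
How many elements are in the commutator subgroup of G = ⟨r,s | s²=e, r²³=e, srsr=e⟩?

G' = [G, G] is generated by all commutators. The generator-pair commutators are: [r, s] = r².
The subgroup they normally generate is {e, r, r², r³, r⁴, r⁵, r⁶, r⁷, r⁸, r⁹, r¹⁰, r¹¹, r¹², r¹³, r¹⁴, r¹⁵, r¹⁶, r¹⁷, r¹⁸, r¹⁹, r²⁰, r²¹, r²²}, of order 23.
Check: |G/G'| = 46/23 = 2 is the order of the abelianisation.

Answer: 23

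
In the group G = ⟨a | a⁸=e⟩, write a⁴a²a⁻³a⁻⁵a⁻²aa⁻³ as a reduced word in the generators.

Multiply left to right, reducing at each step:
  (a⁴) · a² = a⁶
  (a⁶) · a⁻³ = a³
  (a³) · a⁻⁵ = a⁶
  (a⁶) · a⁻² = a⁴
  (a⁴) · a = a⁵
  (a⁵) · a⁻³ = a²

Answer: a²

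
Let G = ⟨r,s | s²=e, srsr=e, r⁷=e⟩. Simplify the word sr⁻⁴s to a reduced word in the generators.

Multiply left to right, reducing at each step:
  s · r⁻⁴ = r⁴s
  (r⁴s) · s = r⁴

Answer: r⁴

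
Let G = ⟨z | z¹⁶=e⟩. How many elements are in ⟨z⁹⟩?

|⟨z⁹⟩| equals the order of z⁹. Compute successive powers until reaching e:
  (z⁹)¹ = z⁹, (z⁹)² = z², (z⁹)³ = z¹¹, (z⁹)⁴ = z⁴, (z⁹)⁵ = z¹³, (z⁹)⁶ = z⁶, (z⁹)⁷ = z¹⁵, (z⁹)⁸ = z⁸, (z⁹)⁹ = z, (z⁹)¹⁰ = z¹⁰, (z⁹)¹¹ = z³, (z⁹)¹² = z¹², (z⁹)¹³ = z⁵, (z⁹)¹⁴ = z¹⁴, (z⁹)¹⁵ = z⁷, (z⁹)¹⁶ = e.
The smallest positive k with (z⁹)ᵏ = e is 16, so |⟨z⁹⟩| = 16.

Answer: 16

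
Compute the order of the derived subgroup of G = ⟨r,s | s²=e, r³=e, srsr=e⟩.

G' = [G, G] is generated by all commutators. The generator-pair commutators are: [r, s] = r².
The subgroup they normally generate is {e, r, r²}, of order 3.
Check: |G/G'| = 6/3 = 2 is the order of the abelianisation.

Answer: 3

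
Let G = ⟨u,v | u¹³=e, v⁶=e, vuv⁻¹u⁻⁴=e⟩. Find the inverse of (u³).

The order of (u³) is 13 (smallest k with (u³)ᵏ = e), so (u³)⁻¹ = (u³)¹² = u¹⁰.
Check: (u³) · (u¹⁰) → (u³) · u¹⁰ = e, giving e as required.

Answer: u¹⁰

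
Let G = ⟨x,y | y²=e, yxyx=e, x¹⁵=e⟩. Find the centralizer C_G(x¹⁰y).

⟨x¹⁰y⟩ ⊆ C_G(x¹⁰y) since powers of x¹⁰y commute with x¹⁰y; so |C_G(x¹⁰y)| ≥ |⟨x¹⁰y⟩| = 2.
By orbit–stabilizer, |C_G(x¹⁰y)| = |G| / |conj. class of x¹⁰y| = 30 / 15 = 2.
The 2 elements commuting with x¹⁰y are {e, x¹⁰y}.

Answer: {e, x¹⁰y}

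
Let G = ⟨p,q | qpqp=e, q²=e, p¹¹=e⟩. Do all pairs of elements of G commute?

p·q = pq but q·p = p¹⁰q, so p·q ≠ q·p and G is not abelian.

Answer: No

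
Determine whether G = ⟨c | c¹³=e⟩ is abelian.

G has a single generator, so G is cyclic and hence abelian.

Answer: Yes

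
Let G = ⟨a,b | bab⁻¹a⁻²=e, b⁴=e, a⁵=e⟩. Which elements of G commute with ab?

⟨ab⟩ ⊆ C_G(ab) since powers of ab commute with ab; so |C_G(ab)| ≥ |⟨ab⟩| = 4.
By orbit–stabilizer, |C_G(ab)| = |G| / |conj. class of ab| = 20 / 5 = 4.
The 4 elements commuting with ab are {e, ab, a²b³, a³b²}.

Answer: {e, ab, a²b³, a³b²}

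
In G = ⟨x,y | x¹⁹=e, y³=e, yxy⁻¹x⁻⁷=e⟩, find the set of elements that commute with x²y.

⟨x²y⟩ ⊆ C_G(x²y) since powers of x²y commute with x²y; so |C_G(x²y)| ≥ |⟨x²y⟩| = 3.
By orbit–stabilizer, |C_G(x²y)| = |G| / |conj. class of x²y| = 57 / 19 = 3.
The 3 elements commuting with x²y are {e, x²y, x¹⁶y²}.

Answer: {e, x²y, x¹⁶y²}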